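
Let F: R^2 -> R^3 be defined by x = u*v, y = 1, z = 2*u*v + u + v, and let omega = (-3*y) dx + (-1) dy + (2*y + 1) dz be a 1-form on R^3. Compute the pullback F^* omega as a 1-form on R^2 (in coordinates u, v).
F^* omega = (3*v + 3) du + (3*u + 3) dv

Using F^*(f dg) = (f ∘ F) d(g ∘ F), substitute each coordinate x_i by F_i(u, v) in f_i, and replace dx_i by d F_i = (∂F_i/∂u) du + (∂F_i/∂v) dv.
  For the x component: f_1(F) = -3; d F_1 = (v) du + (u) dv
  For the y component: f_2(F) = -1; d F_2 = (0) du + (0) dv
  For the z component: f_3(F) = 3; d F_3 = (2*v + 1) du + (2*u + 1) dv
Combining and collecting du, dv coefficients:
  coeff of du: 3*v + 3
  coeff of dv: 3*u + 3
F^* omega = (3*v + 3) du + (3*u + 3) dv.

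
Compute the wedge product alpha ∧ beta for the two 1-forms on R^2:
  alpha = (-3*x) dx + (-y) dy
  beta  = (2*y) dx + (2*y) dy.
alpha ∧ beta = (2*y*(-3*x + y)) dx ∧ dy

Distribute the wedge, using dx_i ∧ dx_j = -dx_j ∧ dx_i and dx_i ∧ dx_i = 0. For each pair (i, j) with i < j, the coefficient of dx_i ∧ dx_j in alpha ∧ beta is (alpha_i * beta_j - alpha_j * beta_i). Collecting: alpha ∧ beta = (2*y*(-3*x + y)) dx ∧ dy.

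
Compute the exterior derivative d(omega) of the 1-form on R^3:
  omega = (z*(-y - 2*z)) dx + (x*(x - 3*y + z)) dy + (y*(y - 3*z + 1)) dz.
d(omega) = (2*x - 3*y + 2*z) dx ∧ dy + (y + 4*z) dx ∧ dz + (-x + 2*y - 3*z + 1) dy ∧ dz

For a 1-form omega = sum_i f_i dx_i, the exterior derivative is
  d(omega) = sum_{i < j} (∂f_j/∂x_i - ∂f_i/∂x_j) dx_i ∧ dx_j.
  coefficient of dx ∧ dy: ∂f_2/∂x - ∂f_1/∂y = ∂(x*(x - 3*y + z))/∂x - ∂(z*(-y - 2*z))/∂y = 2*x - 3*y + 2*z
  coefficient of dx ∧ dz: ∂f_3/∂x - ∂f_1/∂z = ∂(y*(y - 3*z + 1))/∂x - ∂(z*(-y - 2*z))/∂z = y + 4*z
  coefficient of dy ∧ dz: ∂f_3/∂y - ∂f_2/∂z = ∂(y*(y - 3*z + 1))/∂y - ∂(x*(x - 3*y + z))/∂z = -x + 2*y - 3*z + 1
Assembling: d(omega) = (2*x - 3*y + 2*z) dx ∧ dy + (y + 4*z) dx ∧ dz + (-x + 2*y - 3*z + 1) dy ∧ dz.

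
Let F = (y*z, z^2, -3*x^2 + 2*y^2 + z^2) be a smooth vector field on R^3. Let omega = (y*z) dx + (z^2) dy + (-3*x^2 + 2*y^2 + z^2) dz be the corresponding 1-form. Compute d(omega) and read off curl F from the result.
d(omega) = (4*y - 2*z) dy ∧ dz + (6*x + y) dz ∧ dx + (-z) dx ∧ dy; curl F = (4*y - 2*z, 6*x + y, -z)

d omega = sum_{i<j} (∂f_j/∂x_i - ∂f_i/∂x_j) dx_i ∧ dx_j. Under the identification (dy ∧ dz, dz ∧ dx, dx ∧ dy) ↔ (e_x, e_y, e_z), the coefficients are exactly the components of curl F. Compute:
  ∂R/∂y - ∂Q/∂z = (4*y) - (2*z) = 4*y - 2*z
  ∂P/∂z - ∂R/∂x = (y) - (-6*x) = 6*x + y
  ∂Q/∂x - ∂P/∂y = (0) - (z) = -z.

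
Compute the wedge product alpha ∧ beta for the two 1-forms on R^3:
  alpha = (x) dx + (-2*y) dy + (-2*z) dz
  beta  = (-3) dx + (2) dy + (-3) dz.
alpha ∧ beta = (2*x - 6*y) dx ∧ dy + (-3*x - 6*z) dx ∧ dz + (6*y + 4*z) dy ∧ dz

Distribute the wedge, using dx_i ∧ dx_j = -dx_j ∧ dx_i and dx_i ∧ dx_i = 0. For each pair (i, j) with i < j, the coefficient of dx_i ∧ dx_j in alpha ∧ beta is (alpha_i * beta_j - alpha_j * beta_i). Collecting: alpha ∧ beta = (2*x - 6*y) dx ∧ dy + (-3*x - 6*z) dx ∧ dz + (6*y + 4*z) dy ∧ dz.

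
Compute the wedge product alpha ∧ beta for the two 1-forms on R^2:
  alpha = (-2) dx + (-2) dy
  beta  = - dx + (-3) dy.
alpha ∧ beta = (4) dx ∧ dy

Distribute the wedge, using dx_i ∧ dx_j = -dx_j ∧ dx_i and dx_i ∧ dx_i = 0. For each pair (i, j) with i < j, the coefficient of dx_i ∧ dx_j in alpha ∧ beta is (alpha_i * beta_j - alpha_j * beta_i). Collecting: alpha ∧ beta = (4) dx ∧ dy.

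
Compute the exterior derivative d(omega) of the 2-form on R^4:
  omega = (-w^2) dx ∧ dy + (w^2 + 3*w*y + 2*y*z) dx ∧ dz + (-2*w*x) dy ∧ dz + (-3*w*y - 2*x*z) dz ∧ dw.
d(omega) = (-2*w) dx ∧ dy ∧ dw + (-5*w - 2*z) dx ∧ dy ∧ dz + (2*w + 3*y - 2*z) dx ∧ dz ∧ dw + (-3*w - 2*x) dy ∧ dz ∧ dw

For a 2-form omega = sum_{i<j} g_{ij} dx_i ∧ dx_j, the exterior derivative is
  d(omega) = sum_{i<j} d(g_{ij}) ∧ dx_i ∧ dx_j = sum_{i<j, k} (∂g_{ij}/∂x_k) dx_k ∧ dx_i ∧ dx_j.
Expand each term, using dx_k ∧ dx_i ∧ dx_j = sgn(permutation) dx_{(a)} ∧ dx_{(b)} ∧ dx_{(c)} with (a < b < c) sorted:
  d(-w^2) includes (∂/∂w)(-w^2) dw = (-2*w) dw, which multiplied by dx ∧ dy gives (-2*w) dx ∧ dy ∧ dw
  d(w^2 + 3*w*y + 2*y*z) includes (∂/∂y)(w^2 + 3*w*y + 2*y*z) dy = (3*w + 2*z) dy, which multiplied by dx ∧ dz gives (-3*w - 2*z) dx ∧ dy ∧ dz
  d(w^2 + 3*w*y + 2*y*z) includes (∂/∂w)(w^2 + 3*w*y + 2*y*z) dw = (2*w + 3*y) dw, which multiplied by dx ∧ dz gives (2*w + 3*y) dx ∧ dz ∧ dw
  d(-2*w*x) includes (∂/∂x)(-2*w*x) dx = (-2*w) dx, which multiplied by dy ∧ dz gives (-2*w) dx ∧ dy ∧ dz
  d(-2*w*x) includes (∂/∂w)(-2*w*x) dw = (-2*x) dw, which multiplied by dy ∧ dz gives (-2*x) dy ∧ dz ∧ dw
  d(-3*w*y - 2*x*z) includes (∂/∂x)(-3*w*y - 2*x*z) dx = (-2*z) dx, which multiplied by dz ∧ dw gives (-2*z) dx ∧ dz ∧ dw
  d(-3*w*y - 2*x*z) includes (∂/∂y)(-3*w*y - 2*x*z) dy = (-3*w) dy, which multiplied by dz ∧ dw gives (-3*w) dy ∧ dz ∧ dw
Collecting like 3-forms: d(omega) = (-2*w) dx ∧ dy ∧ dw + (-5*w - 2*z) dx ∧ dy ∧ dz + (2*w + 3*y - 2*z) dx ∧ dz ∧ dw + (-3*w - 2*x) dy ∧ dz ∧ dw.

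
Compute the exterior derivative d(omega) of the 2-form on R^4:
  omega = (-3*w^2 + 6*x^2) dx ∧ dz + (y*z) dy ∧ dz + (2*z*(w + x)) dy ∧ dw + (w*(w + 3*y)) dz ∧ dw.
d(omega) = (-6*w) dx ∧ dz ∧ dw + (2*z) dx ∧ dy ∧ dw + (w - 2*x) dy ∧ dz ∧ dw

For a 2-form omega = sum_{i<j} g_{ij} dx_i ∧ dx_j, the exterior derivative is
  d(omega) = sum_{i<j} d(g_{ij}) ∧ dx_i ∧ dx_j = sum_{i<j, k} (∂g_{ij}/∂x_k) dx_k ∧ dx_i ∧ dx_j.
Expand each term, using dx_k ∧ dx_i ∧ dx_j = sgn(permutation) dx_{(a)} ∧ dx_{(b)} ∧ dx_{(c)} with (a < b < c) sorted:
  d(-3*w^2 + 6*x^2) includes (∂/∂w)(-3*w^2 + 6*x^2) dw = (-6*w) dw, which multiplied by dx ∧ dz gives (-6*w) dx ∧ dz ∧ dw
  d(2*z*(w + x)) includes (∂/∂x)(2*z*(w + x)) dx = (2*z) dx, which multiplied by dy ∧ dw gives (2*z) dx ∧ dy ∧ dw
  d(2*z*(w + x)) includes (∂/∂z)(2*z*(w + x)) dz = (2*w + 2*x) dz, which multiplied by dy ∧ dw gives (-2*w - 2*x) dy ∧ dz ∧ dw
  d(w*(w + 3*y)) includes (∂/∂y)(w*(w + 3*y)) dy = (3*w) dy, which multiplied by dz ∧ dw gives (3*w) dy ∧ dz ∧ dw
Collecting like 3-forms: d(omega) = (-6*w) dx ∧ dz ∧ dw + (2*z) dx ∧ dy ∧ dw + (w - 2*x) dy ∧ dz ∧ dw.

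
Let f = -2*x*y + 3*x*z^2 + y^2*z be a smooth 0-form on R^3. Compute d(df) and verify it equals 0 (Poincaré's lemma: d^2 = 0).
d(df) = 0

Step 1: df = sum_i (∂f/∂x_i) dx_i = (-2*y + 3*z^2) dx + (-2*x + 2*y*z) dy + (6*x*z + y^2) dz.
Step 2: Apply d again. Using the 1-form formula, the coefficient of dx ∧ dy in d(df) is ∂^2 f/∂x ∂y - ∂^2 f/∂y ∂x = (-2) - (-2) = 0 (equality of mixed partials for smooth f).
Similarly for dx ∧ dz and dy ∧ dz — all coefficients vanish. So d(df) = 0.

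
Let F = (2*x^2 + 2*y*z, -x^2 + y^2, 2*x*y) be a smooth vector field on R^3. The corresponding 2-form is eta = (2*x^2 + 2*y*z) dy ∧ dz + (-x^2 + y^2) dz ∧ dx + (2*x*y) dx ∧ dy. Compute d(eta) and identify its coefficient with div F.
d(eta) = (4*x + 2*y) dx ∧ dy ∧ dz; div F = 4*x + 2*y

For a 2-form in R^3 of the form above, applying d gives a 3-form with coefficient ∂P/∂x + ∂Q/∂y + ∂R/∂z:
  ∂P/∂x = 4*x
  ∂Q/∂y = 2*y
  ∂R/∂z = 0
Sum = 4*x + 2*y, which is exactly div F.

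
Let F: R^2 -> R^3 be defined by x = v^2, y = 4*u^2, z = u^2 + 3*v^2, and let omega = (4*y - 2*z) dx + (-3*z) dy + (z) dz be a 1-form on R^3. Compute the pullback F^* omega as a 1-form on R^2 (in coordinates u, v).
F^* omega = (22*u*(-u^2 - 3*v^2)) du + (34*u^2*v + 6*v^3) dv

Using F^*(f dg) = (f ∘ F) d(g ∘ F), substitute each coordinate x_i by F_i(u, v) in f_i, and replace dx_i by d F_i = (∂F_i/∂u) du + (∂F_i/∂v) dv.
  For the x component: f_1(F) = 14*u^2 - 6*v^2; d F_1 = (0) du + (2*v) dv
  For the y component: f_2(F) = -3*u^2 - 9*v^2; d F_2 = (8*u) du + (0) dv
  For the z component: f_3(F) = u^2 + 3*v^2; d F_3 = (2*u) du + (6*v) dv
Combining and collecting du, dv coefficients:
  coeff of du: 22*u*(-u^2 - 3*v^2)
  coeff of dv: 34*u^2*v + 6*v^3
F^* omega = (22*u*(-u^2 - 3*v^2)) du + (34*u^2*v + 6*v^3) dv.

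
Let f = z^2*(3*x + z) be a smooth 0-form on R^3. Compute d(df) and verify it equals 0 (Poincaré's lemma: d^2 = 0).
d(df) = 0

Step 1: df = sum_i (∂f/∂x_i) dx_i = (3*z^2) dx + (0) dy + (3*z*(2*x + z)) dz.
Step 2: Apply d again. Using the 1-form formula, the coefficient of dx ∧ dy in d(df) is ∂^2 f/∂x ∂y - ∂^2 f/∂y ∂x = (0) - (0) = 0 (equality of mixed partials for smooth f).
Similarly for dx ∧ dz and dy ∧ dz — all coefficients vanish. So d(df) = 0.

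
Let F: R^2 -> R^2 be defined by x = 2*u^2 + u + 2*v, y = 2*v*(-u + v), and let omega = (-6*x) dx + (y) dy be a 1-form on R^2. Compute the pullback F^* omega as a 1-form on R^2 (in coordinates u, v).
F^* omega = (-48*u^3 - 36*u^2 + 4*u*v^2 - 48*u*v - 6*u - 4*v^3 - 12*v) du + (4*u^2*v - 24*u^2 - 12*u*v^2 - 12*u + 8*v^3 - 24*v) dv

Using F^*(f dg) = (f ∘ F) d(g ∘ F), substitute each coordinate x_i by F_i(u, v) in f_i, and replace dx_i by d F_i = (∂F_i/∂u) du + (∂F_i/∂v) dv.
  For the x component: f_1(F) = -12*u^2 - 6*u - 12*v; d F_1 = (4*u + 1) du + (2) dv
  For the y component: f_2(F) = 2*v*(-u + v); d F_2 = (-2*v) du + (-2*u + 4*v) dv
Combining and collecting du, dv coefficients:
  coeff of du: -48*u^3 - 36*u^2 + 4*u*v^2 - 48*u*v - 6*u - 4*v^3 - 12*v
  coeff of dv: 4*u^2*v - 24*u^2 - 12*u*v^2 - 12*u + 8*v^3 - 24*v
F^* omega = (-48*u^3 - 36*u^2 + 4*u*v^2 - 48*u*v - 6*u - 4*v^3 - 12*v) du + (4*u^2*v - 24*u^2 - 12*u*v^2 - 12*u + 8*v^3 - 24*v) dv.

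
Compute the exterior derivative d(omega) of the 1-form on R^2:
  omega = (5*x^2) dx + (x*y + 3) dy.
d(omega) = (y) dx ∧ dy

For a 1-form omega = sum_i f_i dx_i, the exterior derivative is
  d(omega) = sum_{i < j} (∂f_j/∂x_i - ∂f_i/∂x_j) dx_i ∧ dx_j.
  coefficient of dx ∧ dy: ∂f_2/∂x - ∂f_1/∂y = ∂(x*y + 3)/∂x - ∂(5*x^2)/∂y = y
Assembling: d(omega) = (y) dx ∧ dy.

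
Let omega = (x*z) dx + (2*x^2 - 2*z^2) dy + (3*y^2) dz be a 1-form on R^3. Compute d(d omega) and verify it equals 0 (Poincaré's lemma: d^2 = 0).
d(d omega) = 0

Step 1: d omega = sum_{i<j} (∂f_j/∂x_i - ∂f_i/∂x_j) dx_i ∧ dx_j:
  coeff of dx ∧ dy: 4*x
  coeff of dx ∧ dz: -x
  coeff of dy ∧ dz: 6*y + 4*z
Step 2: Apply d again to each 2-form coefficient. The only possible 3-form in R^3 is dx ∧ dy ∧ dz, with coefficient
  ∂(coeff of dy∧dz)/∂x - ∂(coeff of dx∧dz)/∂y + ∂(coeff of dx∧dy)/∂z
  = ∂/∂x (6*y + 4*z) - ∂/∂y (-x) + ∂/∂z (4*x).
Each of these terms simplifies to sums of mixed partials that cancel in pairs. The result is 0 (by equality of mixed partials for smooth functions — Schwarz / Clairaut).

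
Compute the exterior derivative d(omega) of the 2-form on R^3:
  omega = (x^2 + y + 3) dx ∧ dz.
d(omega) = (-1) dx ∧ dy ∧ dz

For a 2-form omega = sum_{i<j} g_{ij} dx_i ∧ dx_j, the exterior derivative is
  d(omega) = sum_{i<j} d(g_{ij}) ∧ dx_i ∧ dx_j = sum_{i<j, k} (∂g_{ij}/∂x_k) dx_k ∧ dx_i ∧ dx_j.
Expand each term, using dx_k ∧ dx_i ∧ dx_j = sgn(permutation) dx_{(a)} ∧ dx_{(b)} ∧ dx_{(c)} with (a < b < c) sorted:
  d(x^2 + y + 3) includes (∂/∂y)(x^2 + y + 3) dy = (1) dy, which multiplied by dx ∧ dz gives (-1) dx ∧ dy ∧ dz
Collecting like 3-forms: d(omega) = (-1) dx ∧ dy ∧ dz.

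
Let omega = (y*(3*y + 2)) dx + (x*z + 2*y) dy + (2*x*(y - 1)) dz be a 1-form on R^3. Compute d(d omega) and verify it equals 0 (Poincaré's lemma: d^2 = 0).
d(d omega) = 0

Step 1: d omega = sum_{i<j} (∂f_j/∂x_i - ∂f_i/∂x_j) dx_i ∧ dx_j:
  coeff of dx ∧ dy: -6*y + z - 2
  coeff of dx ∧ dz: 2*y - 2
  coeff of dy ∧ dz: x
Step 2: Apply d again to each 2-form coefficient. The only possible 3-form in R^3 is dx ∧ dy ∧ dz, with coefficient
  ∂(coeff of dy∧dz)/∂x - ∂(coeff of dx∧dz)/∂y + ∂(coeff of dx∧dy)/∂z
  = ∂/∂x (x) - ∂/∂y (2*y - 2) + ∂/∂z (-6*y + z - 2).
Each of these terms simplifies to sums of mixed partials that cancel in pairs. The result is 0 (by equality of mixed partials for smooth functions — Schwarz / Clairaut).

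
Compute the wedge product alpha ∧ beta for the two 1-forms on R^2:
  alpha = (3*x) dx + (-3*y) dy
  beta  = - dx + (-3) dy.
alpha ∧ beta = (-9*x - 3*y) dx ∧ dy

Distribute the wedge, using dx_i ∧ dx_j = -dx_j ∧ dx_i and dx_i ∧ dx_i = 0. For each pair (i, j) with i < j, the coefficient of dx_i ∧ dx_j in alpha ∧ beta is (alpha_i * beta_j - alpha_j * beta_i). Collecting: alpha ∧ beta = (-9*x - 3*y) dx ∧ dy.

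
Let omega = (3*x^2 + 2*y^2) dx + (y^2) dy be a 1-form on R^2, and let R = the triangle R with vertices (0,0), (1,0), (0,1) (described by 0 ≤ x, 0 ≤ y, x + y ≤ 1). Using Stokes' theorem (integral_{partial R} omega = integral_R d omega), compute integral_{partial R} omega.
integral_(partial R) omega = -2/3

Stokes: integral_partial_R omega = integral_R d omega with d omega = (∂Q/∂x - ∂P/∂y) dx ∧ dy.
  ∂Q/∂x = 0
  ∂P/∂y = 4*y
  integrand = ∂Q/∂x - ∂P/∂y = -4*y.
Integrating over R: integral_0^1 integral_0^{1-x} (-4*y) dy dx = -2/3.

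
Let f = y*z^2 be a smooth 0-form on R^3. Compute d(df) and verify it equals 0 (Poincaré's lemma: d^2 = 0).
d(df) = 0

Step 1: df = sum_i (∂f/∂x_i) dx_i = (0) dx + (z^2) dy + (2*y*z) dz.
Step 2: Apply d again. Using the 1-form formula, the coefficient of dx ∧ dy in d(df) is ∂^2 f/∂x ∂y - ∂^2 f/∂y ∂x = (0) - (0) = 0 (equality of mixed partials for smooth f).
Similarly for dx ∧ dz and dy ∧ dz — all coefficients vanish. So d(df) = 0.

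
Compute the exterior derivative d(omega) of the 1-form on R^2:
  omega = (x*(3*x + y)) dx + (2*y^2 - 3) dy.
d(omega) = (-x) dx ∧ dy

For a 1-form omega = sum_i f_i dx_i, the exterior derivative is
  d(omega) = sum_{i < j} (∂f_j/∂x_i - ∂f_i/∂x_j) dx_i ∧ dx_j.
  coefficient of dx ∧ dy: ∂f_2/∂x - ∂f_1/∂y = ∂(2*y^2 - 3)/∂x - ∂(x*(3*x + y))/∂y = -x
Assembling: d(omega) = (-x) dx ∧ dy.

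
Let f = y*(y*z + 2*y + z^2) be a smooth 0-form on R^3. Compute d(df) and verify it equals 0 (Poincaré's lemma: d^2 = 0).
d(df) = 0

Step 1: df = sum_i (∂f/∂x_i) dx_i = (0) dx + (2*y*z + 4*y + z^2) dy + (y*(y + 2*z)) dz.
Step 2: Apply d again. Using the 1-form formula, the coefficient of dx ∧ dy in d(df) is ∂^2 f/∂x ∂y - ∂^2 f/∂y ∂x = (0) - (0) = 0 (equality of mixed partials for smooth f).
Similarly for dx ∧ dz and dy ∧ dz — all coefficients vanish. So d(df) = 0.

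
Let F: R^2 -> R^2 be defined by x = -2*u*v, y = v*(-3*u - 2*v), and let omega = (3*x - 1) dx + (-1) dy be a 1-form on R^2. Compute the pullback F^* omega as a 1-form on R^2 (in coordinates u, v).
F^* omega = (v*(12*u*v + 5)) du + (12*u^2*v + 5*u + 4*v) dv

Using F^*(f dg) = (f ∘ F) d(g ∘ F), substitute each coordinate x_i by F_i(u, v) in f_i, and replace dx_i by d F_i = (∂F_i/∂u) du + (∂F_i/∂v) dv.
  For the x component: f_1(F) = -6*u*v - 1; d F_1 = (-2*v) du + (-2*u) dv
  For the y component: f_2(F) = -1; d F_2 = (-3*v) du + (-3*u - 4*v) dv
Combining and collecting du, dv coefficients:
  coeff of du: v*(12*u*v + 5)
  coeff of dv: 12*u^2*v + 5*u + 4*v
F^* omega = (v*(12*u*v + 5)) du + (12*u^2*v + 5*u + 4*v) dv.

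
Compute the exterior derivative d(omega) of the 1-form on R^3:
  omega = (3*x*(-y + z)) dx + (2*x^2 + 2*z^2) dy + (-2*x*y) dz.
d(omega) = (7*x) dx ∧ dy + (-3*x - 2*y) dx ∧ dz + (-2*x - 4*z) dy ∧ dz

For a 1-form omega = sum_i f_i dx_i, the exterior derivative is
  d(omega) = sum_{i < j} (∂f_j/∂x_i - ∂f_i/∂x_j) dx_i ∧ dx_j.
  coefficient of dx ∧ dy: ∂f_2/∂x - ∂f_1/∂y = ∂(2*x^2 + 2*z^2)/∂x - ∂(3*x*(-y + z))/∂y = 7*x
  coefficient of dx ∧ dz: ∂f_3/∂x - ∂f_1/∂z = ∂(-2*x*y)/∂x - ∂(3*x*(-y + z))/∂z = -3*x - 2*y
  coefficient of dy ∧ dz: ∂f_3/∂y - ∂f_2/∂z = ∂(-2*x*y)/∂y - ∂(2*x^2 + 2*z^2)/∂z = -2*x - 4*z
Assembling: d(omega) = (7*x) dx ∧ dy + (-3*x - 2*y) dx ∧ dz + (-2*x - 4*z) dy ∧ dz.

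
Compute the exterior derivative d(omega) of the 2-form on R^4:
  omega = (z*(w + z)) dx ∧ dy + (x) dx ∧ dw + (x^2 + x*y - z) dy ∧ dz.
d(omega) = (w + 2*x + y + 2*z) dx ∧ dy ∧ dz + (z) dx ∧ dy ∧ dw

For a 2-form omega = sum_{i<j} g_{ij} dx_i ∧ dx_j, the exterior derivative is
  d(omega) = sum_{i<j} d(g_{ij}) ∧ dx_i ∧ dx_j = sum_{i<j, k} (∂g_{ij}/∂x_k) dx_k ∧ dx_i ∧ dx_j.
Expand each term, using dx_k ∧ dx_i ∧ dx_j = sgn(permutation) dx_{(a)} ∧ dx_{(b)} ∧ dx_{(c)} with (a < b < c) sorted:
  d(z*(w + z)) includes (∂/∂z)(z*(w + z)) dz = (w + 2*z) dz, which multiplied by dx ∧ dy gives (w + 2*z) dx ∧ dy ∧ dz
  d(z*(w + z)) includes (∂/∂w)(z*(w + z)) dw = (z) dw, which multiplied by dx ∧ dy gives (z) dx ∧ dy ∧ dw
  d(x^2 + x*y - z) includes (∂/∂x)(x^2 + x*y - z) dx = (2*x + y) dx, which multiplied by dy ∧ dz gives (2*x + y) dx ∧ dy ∧ dz
Collecting like 3-forms: d(omega) = (w + 2*x + y + 2*z) dx ∧ dy ∧ dz + (z) dx ∧ dy ∧ dw.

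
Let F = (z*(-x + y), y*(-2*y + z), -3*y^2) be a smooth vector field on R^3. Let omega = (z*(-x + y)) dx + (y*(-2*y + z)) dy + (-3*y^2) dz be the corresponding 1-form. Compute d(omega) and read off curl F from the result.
d(omega) = (-7*y) dy ∧ dz + (-x + y) dz ∧ dx + (-z) dx ∧ dy; curl F = (-7*y, -x + y, -z)

d omega = sum_{i<j} (∂f_j/∂x_i - ∂f_i/∂x_j) dx_i ∧ dx_j. Under the identification (dy ∧ dz, dz ∧ dx, dx ∧ dy) ↔ (e_x, e_y, e_z), the coefficients are exactly the components of curl F. Compute:
  ∂R/∂y - ∂Q/∂z = (-6*y) - (y) = -7*y
  ∂P/∂z - ∂R/∂x = (-x + y) - (0) = -x + y
  ∂Q/∂x - ∂P/∂y = (0) - (z) = -z.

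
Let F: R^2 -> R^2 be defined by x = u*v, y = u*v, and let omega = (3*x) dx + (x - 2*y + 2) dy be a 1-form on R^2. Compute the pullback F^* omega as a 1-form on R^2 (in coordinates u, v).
F^* omega = (2*v*(u*v + 1)) du + (2*u*(u*v + 1)) dv

Using F^*(f dg) = (f ∘ F) d(g ∘ F), substitute each coordinate x_i by F_i(u, v) in f_i, and replace dx_i by d F_i = (∂F_i/∂u) du + (∂F_i/∂v) dv.
  For the x component: f_1(F) = 3*u*v; d F_1 = (v) du + (u) dv
  For the y component: f_2(F) = -u*v + 2; d F_2 = (v) du + (u) dv
Combining and collecting du, dv coefficients:
  coeff of du: 2*v*(u*v + 1)
  coeff of dv: 2*u*(u*v + 1)
F^* omega = (2*v*(u*v + 1)) du + (2*u*(u*v + 1)) dv.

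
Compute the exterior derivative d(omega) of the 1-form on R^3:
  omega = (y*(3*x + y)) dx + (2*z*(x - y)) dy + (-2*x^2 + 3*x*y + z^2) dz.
d(omega) = (-3*x - 2*y + 2*z) dx ∧ dy + (-4*x + 3*y) dx ∧ dz + (x + 2*y) dy ∧ dz

For a 1-form omega = sum_i f_i dx_i, the exterior derivative is
  d(omega) = sum_{i < j} (∂f_j/∂x_i - ∂f_i/∂x_j) dx_i ∧ dx_j.
  coefficient of dx ∧ dy: ∂f_2/∂x - ∂f_1/∂y = ∂(2*z*(x - y))/∂x - ∂(y*(3*x + y))/∂y = -3*x - 2*y + 2*z
  coefficient of dx ∧ dz: ∂f_3/∂x - ∂f_1/∂z = ∂(-2*x^2 + 3*x*y + z^2)/∂x - ∂(y*(3*x + y))/∂z = -4*x + 3*y
  coefficient of dy ∧ dz: ∂f_3/∂y - ∂f_2/∂z = ∂(-2*x^2 + 3*x*y + z^2)/∂y - ∂(2*z*(x - y))/∂z = x + 2*y
Assembling: d(omega) = (-3*x - 2*y + 2*z) dx ∧ dy + (-4*x + 3*y) dx ∧ dz + (x + 2*y) dy ∧ dz.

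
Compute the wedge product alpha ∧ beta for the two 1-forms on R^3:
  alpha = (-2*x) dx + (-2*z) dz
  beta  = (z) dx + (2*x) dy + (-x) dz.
alpha ∧ beta = (-4*x^2) dx ∧ dy + (2*x^2 + 2*z^2) dx ∧ dz + (4*x*z) dy ∧ dz

Distribute the wedge, using dx_i ∧ dx_j = -dx_j ∧ dx_i and dx_i ∧ dx_i = 0. For each pair (i, j) with i < j, the coefficient of dx_i ∧ dx_j in alpha ∧ beta is (alpha_i * beta_j - alpha_j * beta_i). Collecting: alpha ∧ beta = (-4*x^2) dx ∧ dy + (2*x^2 + 2*z^2) dx ∧ dz + (4*x*z) dy ∧ dz.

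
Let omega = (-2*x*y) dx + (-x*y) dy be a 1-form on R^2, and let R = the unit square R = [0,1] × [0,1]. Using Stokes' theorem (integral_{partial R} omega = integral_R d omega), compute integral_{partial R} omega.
integral_(partial R) omega = 1/2

Stokes: integral_partial_R omega = integral_R d omega with d omega = (∂Q/∂x - ∂P/∂y) dx ∧ dy.
  ∂Q/∂x = -y
  ∂P/∂y = -2*x
  integrand = ∂Q/∂x - ∂P/∂y = 2*x - y.
Integrating over R: integral_0^1 integral_0^1 (2*x - y) dx dy = 1/2.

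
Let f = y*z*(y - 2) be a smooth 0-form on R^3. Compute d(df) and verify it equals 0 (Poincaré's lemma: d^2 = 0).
d(df) = 0

Step 1: df = sum_i (∂f/∂x_i) dx_i = (0) dx + (2*z*(y - 1)) dy + (y*(y - 2)) dz.
Step 2: Apply d again. Using the 1-form formula, the coefficient of dx ∧ dy in d(df) is ∂^2 f/∂x ∂y - ∂^2 f/∂y ∂x = (0) - (0) = 0 (equality of mixed partials for smooth f).
Similarly for dx ∧ dz and dy ∧ dz — all coefficients vanish. So d(df) = 0.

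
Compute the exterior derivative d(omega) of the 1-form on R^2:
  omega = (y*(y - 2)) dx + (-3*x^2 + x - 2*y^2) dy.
d(omega) = (-6*x - 2*y + 3) dx ∧ dy

For a 1-form omega = sum_i f_i dx_i, the exterior derivative is
  d(omega) = sum_{i < j} (∂f_j/∂x_i - ∂f_i/∂x_j) dx_i ∧ dx_j.
  coefficient of dx ∧ dy: ∂f_2/∂x - ∂f_1/∂y = ∂(-3*x^2 + x - 2*y^2)/∂x - ∂(y*(y - 2))/∂y = -6*x - 2*y + 3
Assembling: d(omega) = (-6*x - 2*y + 3) dx ∧ dy.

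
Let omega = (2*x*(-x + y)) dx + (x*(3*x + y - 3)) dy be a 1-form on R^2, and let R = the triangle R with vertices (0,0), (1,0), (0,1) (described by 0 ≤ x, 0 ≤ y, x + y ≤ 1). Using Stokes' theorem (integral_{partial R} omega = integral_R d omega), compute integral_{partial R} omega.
integral_(partial R) omega = -2/3

Stokes: integral_partial_R omega = integral_R d omega with d omega = (∂Q/∂x - ∂P/∂y) dx ∧ dy.
  ∂Q/∂x = 6*x + y - 3
  ∂P/∂y = 2*x
  integrand = ∂Q/∂x - ∂P/∂y = 4*x + y - 3.
Integrating over R: integral_0^1 integral_0^{1-x} (4*x + y - 3) dy dx = -2/3.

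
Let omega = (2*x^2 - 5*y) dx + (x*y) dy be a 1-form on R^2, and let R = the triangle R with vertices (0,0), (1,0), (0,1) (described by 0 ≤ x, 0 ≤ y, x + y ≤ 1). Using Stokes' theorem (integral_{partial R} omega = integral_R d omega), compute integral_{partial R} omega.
integral_(partial R) omega = 8/3

Stokes: integral_partial_R omega = integral_R d omega with d omega = (∂Q/∂x - ∂P/∂y) dx ∧ dy.
  ∂Q/∂x = y
  ∂P/∂y = -5
  integrand = ∂Q/∂x - ∂P/∂y = y + 5.
Integrating over R: integral_0^1 integral_0^{1-x} (y + 5) dy dx = 8/3.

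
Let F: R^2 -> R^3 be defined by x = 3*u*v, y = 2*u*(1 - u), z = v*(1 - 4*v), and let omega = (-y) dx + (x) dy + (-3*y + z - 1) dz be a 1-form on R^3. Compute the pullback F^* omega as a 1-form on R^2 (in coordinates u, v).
F^* omega = (-6*u^2*v) du + (6*u^3 - 48*u^2*v + 48*u*v - 6*u + 32*v^3 - 12*v^2 + 9*v - 1) dv

Using F^*(f dg) = (f ∘ F) d(g ∘ F), substitute each coordinate x_i by F_i(u, v) in f_i, and replace dx_i by d F_i = (∂F_i/∂u) du + (∂F_i/∂v) dv.
  For the x component: f_1(F) = 2*u*(u - 1); d F_1 = (3*v) du + (3*u) dv
  For the y component: f_2(F) = 3*u*v; d F_2 = (2 - 4*u) du + (0) dv
  For the z component: f_3(F) = 6*u^2 - 6*u - 4*v^2 + v - 1; d F_3 = (0) du + (1 - 8*v) dv
Combining and collecting du, dv coefficients:
  coeff of du: -6*u^2*v
  coeff of dv: 6*u^3 - 48*u^2*v + 48*u*v - 6*u + 32*v^3 - 12*v^2 + 9*v - 1
F^* omega = (-6*u^2*v) du + (6*u^3 - 48*u^2*v + 48*u*v - 6*u + 32*v^3 - 12*v^2 + 9*v - 1) dv.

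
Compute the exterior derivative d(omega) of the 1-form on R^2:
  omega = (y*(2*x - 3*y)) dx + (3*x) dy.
d(omega) = (-2*x + 6*y + 3) dx ∧ dy

For a 1-form omega = sum_i f_i dx_i, the exterior derivative is
  d(omega) = sum_{i < j} (∂f_j/∂x_i - ∂f_i/∂x_j) dx_i ∧ dx_j.
  coefficient of dx ∧ dy: ∂f_2/∂x - ∂f_1/∂y = ∂(3*x)/∂x - ∂(y*(2*x - 3*y))/∂y = -2*x + 6*y + 3
Assembling: d(omega) = (-2*x + 6*y + 3) dx ∧ dy.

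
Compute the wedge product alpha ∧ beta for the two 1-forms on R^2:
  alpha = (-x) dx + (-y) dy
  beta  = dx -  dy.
alpha ∧ beta = (x + y) dx ∧ dy

Distribute the wedge, using dx_i ∧ dx_j = -dx_j ∧ dx_i and dx_i ∧ dx_i = 0. For each pair (i, j) with i < j, the coefficient of dx_i ∧ dx_j in alpha ∧ beta is (alpha_i * beta_j - alpha_j * beta_i). Collecting: alpha ∧ beta = (x + y) dx ∧ dy.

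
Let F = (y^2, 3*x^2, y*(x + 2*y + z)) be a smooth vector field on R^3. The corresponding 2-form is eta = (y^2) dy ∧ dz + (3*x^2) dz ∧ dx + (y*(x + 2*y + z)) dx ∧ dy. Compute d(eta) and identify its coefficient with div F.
d(eta) = (y) dx ∧ dy ∧ dz; div F = y

For a 2-form in R^3 of the form above, applying d gives a 3-form with coefficient ∂P/∂x + ∂Q/∂y + ∂R/∂z:
  ∂P/∂x = 0
  ∂Q/∂y = 0
  ∂R/∂z = y
Sum = y, which is exactly div F.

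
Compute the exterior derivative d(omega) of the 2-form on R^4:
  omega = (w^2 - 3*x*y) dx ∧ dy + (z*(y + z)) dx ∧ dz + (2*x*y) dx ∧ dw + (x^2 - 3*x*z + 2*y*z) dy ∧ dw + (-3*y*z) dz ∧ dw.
d(omega) = (2*w - 3*z) dx ∧ dy ∧ dw + (-z) dx ∧ dy ∧ dz + (3*x - 2*y - 3*z) dy ∧ dz ∧ dw

For a 2-form omega = sum_{i<j} g_{ij} dx_i ∧ dx_j, the exterior derivative is
  d(omega) = sum_{i<j} d(g_{ij}) ∧ dx_i ∧ dx_j = sum_{i<j, k} (∂g_{ij}/∂x_k) dx_k ∧ dx_i ∧ dx_j.
Expand each term, using dx_k ∧ dx_i ∧ dx_j = sgn(permutation) dx_{(a)} ∧ dx_{(b)} ∧ dx_{(c)} with (a < b < c) sorted:
  d(w^2 - 3*x*y) includes (∂/∂w)(w^2 - 3*x*y) dw = (2*w) dw, which multiplied by dx ∧ dy gives (2*w) dx ∧ dy ∧ dw
  d(z*(y + z)) includes (∂/∂y)(z*(y + z)) dy = (z) dy, which multiplied by dx ∧ dz gives (-z) dx ∧ dy ∧ dz
  d(2*x*y) includes (∂/∂y)(2*x*y) dy = (2*x) dy, which multiplied by dx ∧ dw gives (-2*x) dx ∧ dy ∧ dw
  d(x^2 - 3*x*z + 2*y*z) includes (∂/∂x)(x^2 - 3*x*z + 2*y*z) dx = (2*x - 3*z) dx, which multiplied by dy ∧ dw gives (2*x - 3*z) dx ∧ dy ∧ dw
  d(x^2 - 3*x*z + 2*y*z) includes (∂/∂z)(x^2 - 3*x*z + 2*y*z) dz = (-3*x + 2*y) dz, which multiplied by dy ∧ dw gives (3*x - 2*y) dy ∧ dz ∧ dw
  d(-3*y*z) includes (∂/∂y)(-3*y*z) dy = (-3*z) dy, which multiplied by dz ∧ dw gives (-3*z) dy ∧ dz ∧ dw
Collecting like 3-forms: d(omega) = (2*w - 3*z) dx ∧ dy ∧ dw + (-z) dx ∧ dy ∧ dz + (3*x - 2*y - 3*z) dy ∧ dz ∧ dw.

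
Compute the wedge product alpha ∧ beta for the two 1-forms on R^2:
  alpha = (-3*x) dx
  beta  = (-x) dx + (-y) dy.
alpha ∧ beta = (3*x*y) dx ∧ dy

Distribute the wedge, using dx_i ∧ dx_j = -dx_j ∧ dx_i and dx_i ∧ dx_i = 0. For each pair (i, j) with i < j, the coefficient of dx_i ∧ dx_j in alpha ∧ beta is (alpha_i * beta_j - alpha_j * beta_i). Collecting: alpha ∧ beta = (3*x*y) dx ∧ dy.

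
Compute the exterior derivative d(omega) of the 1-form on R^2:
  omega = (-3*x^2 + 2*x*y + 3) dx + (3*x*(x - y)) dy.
d(omega) = (4*x - 3*y) dx ∧ dy

For a 1-form omega = sum_i f_i dx_i, the exterior derivative is
  d(omega) = sum_{i < j} (∂f_j/∂x_i - ∂f_i/∂x_j) dx_i ∧ dx_j.
  coefficient of dx ∧ dy: ∂f_2/∂x - ∂f_1/∂y = ∂(3*x*(x - y))/∂x - ∂(-3*x^2 + 2*x*y + 3)/∂y = 4*x - 3*y
Assembling: d(omega) = (4*x - 3*y) dx ∧ dy.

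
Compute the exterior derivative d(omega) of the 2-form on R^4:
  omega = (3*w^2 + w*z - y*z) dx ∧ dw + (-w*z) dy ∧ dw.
d(omega) = (z) dx ∧ dy ∧ dw + (-w + y) dx ∧ dz ∧ dw + (w) dy ∧ dz ∧ dw

For a 2-form omega = sum_{i<j} g_{ij} dx_i ∧ dx_j, the exterior derivative is
  d(omega) = sum_{i<j} d(g_{ij}) ∧ dx_i ∧ dx_j = sum_{i<j, k} (∂g_{ij}/∂x_k) dx_k ∧ dx_i ∧ dx_j.
Expand each term, using dx_k ∧ dx_i ∧ dx_j = sgn(permutation) dx_{(a)} ∧ dx_{(b)} ∧ dx_{(c)} with (a < b < c) sorted:
  d(3*w^2 + w*z - y*z) includes (∂/∂y)(3*w^2 + w*z - y*z) dy = (-z) dy, which multiplied by dx ∧ dw gives (z) dx ∧ dy ∧ dw
  d(3*w^2 + w*z - y*z) includes (∂/∂z)(3*w^2 + w*z - y*z) dz = (w - y) dz, which multiplied by dx ∧ dw gives (-w + y) dx ∧ dz ∧ dw
  d(-w*z) includes (∂/∂z)(-w*z) dz = (-w) dz, which multiplied by dy ∧ dw gives (w) dy ∧ dz ∧ dw
Collecting like 3-forms: d(omega) = (z) dx ∧ dy ∧ dw + (-w + y) dx ∧ dz ∧ dw + (w) dy ∧ dz ∧ dw.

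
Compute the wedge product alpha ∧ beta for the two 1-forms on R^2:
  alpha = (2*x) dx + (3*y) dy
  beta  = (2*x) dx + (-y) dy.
alpha ∧ beta = (-8*x*y) dx ∧ dy

Distribute the wedge, using dx_i ∧ dx_j = -dx_j ∧ dx_i and dx_i ∧ dx_i = 0. For each pair (i, j) with i < j, the coefficient of dx_i ∧ dx_j in alpha ∧ beta is (alpha_i * beta_j - alpha_j * beta_i). Collecting: alpha ∧ beta = (-8*x*y) dx ∧ dy.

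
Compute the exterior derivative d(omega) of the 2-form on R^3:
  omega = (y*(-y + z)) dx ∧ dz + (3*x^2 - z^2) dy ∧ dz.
d(omega) = (6*x + 2*y - z) dx ∧ dy ∧ dz

For a 2-form omega = sum_{i<j} g_{ij} dx_i ∧ dx_j, the exterior derivative is
  d(omega) = sum_{i<j} d(g_{ij}) ∧ dx_i ∧ dx_j = sum_{i<j, k} (∂g_{ij}/∂x_k) dx_k ∧ dx_i ∧ dx_j.
Expand each term, using dx_k ∧ dx_i ∧ dx_j = sgn(permutation) dx_{(a)} ∧ dx_{(b)} ∧ dx_{(c)} with (a < b < c) sorted:
  d(y*(-y + z)) includes (∂/∂y)(y*(-y + z)) dy = (-2*y + z) dy, which multiplied by dx ∧ dz gives (2*y - z) dx ∧ dy ∧ dz
  d(3*x^2 - z^2) includes (∂/∂x)(3*x^2 - z^2) dx = (6*x) dx, which multiplied by dy ∧ dz gives (6*x) dx ∧ dy ∧ dz
Collecting like 3-forms: d(omega) = (6*x + 2*y - z) dx ∧ dy ∧ dz.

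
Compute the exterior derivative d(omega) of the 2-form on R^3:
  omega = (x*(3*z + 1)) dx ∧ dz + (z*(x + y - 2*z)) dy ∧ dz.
d(omega) = (z) dx ∧ dy ∧ dz

For a 2-form omega = sum_{i<j} g_{ij} dx_i ∧ dx_j, the exterior derivative is
  d(omega) = sum_{i<j} d(g_{ij}) ∧ dx_i ∧ dx_j = sum_{i<j, k} (∂g_{ij}/∂x_k) dx_k ∧ dx_i ∧ dx_j.
Expand each term, using dx_k ∧ dx_i ∧ dx_j = sgn(permutation) dx_{(a)} ∧ dx_{(b)} ∧ dx_{(c)} with (a < b < c) sorted:
  d(z*(x + y - 2*z)) includes (∂/∂x)(z*(x + y - 2*z)) dx = (z) dx, which multiplied by dy ∧ dz gives (z) dx ∧ dy ∧ dz
Collecting like 3-forms: d(omega) = (z) dx ∧ dy ∧ dz.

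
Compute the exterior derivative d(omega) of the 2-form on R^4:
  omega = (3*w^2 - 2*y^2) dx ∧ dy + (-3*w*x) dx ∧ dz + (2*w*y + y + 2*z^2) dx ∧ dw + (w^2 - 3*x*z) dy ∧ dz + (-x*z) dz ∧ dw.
d(omega) = (4*w - 1) dx ∧ dy ∧ dw + (-3*x - 5*z) dx ∧ dz ∧ dw + (-3*z) dx ∧ dy ∧ dz + (2*w) dy ∧ dz ∧ dw

For a 2-form omega = sum_{i<j} g_{ij} dx_i ∧ dx_j, the exterior derivative is
  d(omega) = sum_{i<j} d(g_{ij}) ∧ dx_i ∧ dx_j = sum_{i<j, k} (∂g_{ij}/∂x_k) dx_k ∧ dx_i ∧ dx_j.
Expand each term, using dx_k ∧ dx_i ∧ dx_j = sgn(permutation) dx_{(a)} ∧ dx_{(b)} ∧ dx_{(c)} with (a < b < c) sorted:
  d(3*w^2 - 2*y^2) includes (∂/∂w)(3*w^2 - 2*y^2) dw = (6*w) dw, which multiplied by dx ∧ dy gives (6*w) dx ∧ dy ∧ dw
  d(-3*w*x) includes (∂/∂w)(-3*w*x) dw = (-3*x) dw, which multiplied by dx ∧ dz gives (-3*x) dx ∧ dz ∧ dw
  d(2*w*y + y + 2*z^2) includes (∂/∂y)(2*w*y + y + 2*z^2) dy = (2*w + 1) dy, which multiplied by dx ∧ dw gives (-2*w - 1) dx ∧ dy ∧ dw
  d(2*w*y + y + 2*z^2) includes (∂/∂z)(2*w*y + y + 2*z^2) dz = (4*z) dz, which multiplied by dx ∧ dw gives (-4*z) dx ∧ dz ∧ dw
  d(w^2 - 3*x*z) includes (∂/∂x)(w^2 - 3*x*z) dx = (-3*z) dx, which multiplied by dy ∧ dz gives (-3*z) dx ∧ dy ∧ dz
  d(w^2 - 3*x*z) includes (∂/∂w)(w^2 - 3*x*z) dw = (2*w) dw, which multiplied by dy ∧ dz gives (2*w) dy ∧ dz ∧ dw
  d(-x*z) includes (∂/∂x)(-x*z) dx = (-z) dx, which multiplied by dz ∧ dw gives (-z) dx ∧ dz ∧ dw
Collecting like 3-forms: d(omega) = (4*w - 1) dx ∧ dy ∧ dw + (-3*x - 5*z) dx ∧ dz ∧ dw + (-3*z) dx ∧ dy ∧ dz + (2*w) dy ∧ dz ∧ dw.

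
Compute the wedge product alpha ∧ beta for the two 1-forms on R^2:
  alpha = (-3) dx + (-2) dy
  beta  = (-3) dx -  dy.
alpha ∧ beta = (-3) dx ∧ dy

Distribute the wedge, using dx_i ∧ dx_j = -dx_j ∧ dx_i and dx_i ∧ dx_i = 0. For each pair (i, j) with i < j, the coefficient of dx_i ∧ dx_j in alpha ∧ beta is (alpha_i * beta_j - alpha_j * beta_i). Collecting: alpha ∧ beta = (-3) dx ∧ dy.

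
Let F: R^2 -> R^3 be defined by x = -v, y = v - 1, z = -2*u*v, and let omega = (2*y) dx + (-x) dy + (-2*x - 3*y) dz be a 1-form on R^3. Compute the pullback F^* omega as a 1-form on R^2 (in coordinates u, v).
F^* omega = (2*v*(v - 3)) du + (2*u*v - 6*u - v + 2) dv

Using F^*(f dg) = (f ∘ F) d(g ∘ F), substitute each coordinate x_i by F_i(u, v) in f_i, and replace dx_i by d F_i = (∂F_i/∂u) du + (∂F_i/∂v) dv.
  For the x component: f_1(F) = 2*v - 2; d F_1 = (0) du + (-1) dv
  For the y component: f_2(F) = v; d F_2 = (0) du + (1) dv
  For the z component: f_3(F) = 3 - v; d F_3 = (-2*v) du + (-2*u) dv
Combining and collecting du, dv coefficients:
  coeff of du: 2*v*(v - 3)
  coeff of dv: 2*u*v - 6*u - v + 2
F^* omega = (2*v*(v - 3)) du + (2*u*v - 6*u - v + 2) dv.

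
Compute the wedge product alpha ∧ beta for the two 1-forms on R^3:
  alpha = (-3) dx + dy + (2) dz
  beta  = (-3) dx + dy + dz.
alpha ∧ beta = (3) dx ∧ dz + (-1) dy ∧ dz

Distribute the wedge, using dx_i ∧ dx_j = -dx_j ∧ dx_i and dx_i ∧ dx_i = 0. For each pair (i, j) with i < j, the coefficient of dx_i ∧ dx_j in alpha ∧ beta is (alpha_i * beta_j - alpha_j * beta_i). Collecting: alpha ∧ beta = (3) dx ∧ dz + (-1) dy ∧ dz.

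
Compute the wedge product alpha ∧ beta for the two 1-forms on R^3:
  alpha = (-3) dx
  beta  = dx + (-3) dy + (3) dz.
alpha ∧ beta = (9) dx ∧ dy + (-9) dx ∧ dz

Distribute the wedge, using dx_i ∧ dx_j = -dx_j ∧ dx_i and dx_i ∧ dx_i = 0. For each pair (i, j) with i < j, the coefficient of dx_i ∧ dx_j in alpha ∧ beta is (alpha_i * beta_j - alpha_j * beta_i). Collecting: alpha ∧ beta = (9) dx ∧ dy + (-9) dx ∧ dz.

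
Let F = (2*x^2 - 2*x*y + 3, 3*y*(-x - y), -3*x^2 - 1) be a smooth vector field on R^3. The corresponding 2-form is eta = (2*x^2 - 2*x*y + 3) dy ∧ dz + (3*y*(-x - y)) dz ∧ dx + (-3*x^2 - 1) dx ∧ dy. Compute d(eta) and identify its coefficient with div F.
d(eta) = (x - 8*y) dx ∧ dy ∧ dz; div F = x - 8*y

For a 2-form in R^3 of the form above, applying d gives a 3-form with coefficient ∂P/∂x + ∂Q/∂y + ∂R/∂z:
  ∂P/∂x = 4*x - 2*y
  ∂Q/∂y = -3*x - 6*y
  ∂R/∂z = 0
Sum = x - 8*y, which is exactly div F.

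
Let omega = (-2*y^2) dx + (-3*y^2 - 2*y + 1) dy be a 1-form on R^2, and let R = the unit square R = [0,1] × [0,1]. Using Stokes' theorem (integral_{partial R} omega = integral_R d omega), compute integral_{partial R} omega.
integral_(partial R) omega = 2

Stokes: integral_partial_R omega = integral_R d omega with d omega = (∂Q/∂x - ∂P/∂y) dx ∧ dy.
  ∂Q/∂x = 0
  ∂P/∂y = -4*y
  integrand = ∂Q/∂x - ∂P/∂y = 4*y.
Integrating over R: integral_0^1 integral_0^1 (4*y) dx dy = 2.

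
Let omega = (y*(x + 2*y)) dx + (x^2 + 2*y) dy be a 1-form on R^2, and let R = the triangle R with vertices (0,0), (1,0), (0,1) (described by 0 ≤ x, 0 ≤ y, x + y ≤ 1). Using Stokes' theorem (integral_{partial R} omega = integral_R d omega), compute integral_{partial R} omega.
integral_(partial R) omega = -1/2

Stokes: integral_partial_R omega = integral_R d omega with d omega = (∂Q/∂x - ∂P/∂y) dx ∧ dy.
  ∂Q/∂x = 2*x
  ∂P/∂y = x + 4*y
  integrand = ∂Q/∂x - ∂P/∂y = x - 4*y.
Integrating over R: integral_0^1 integral_0^{1-x} (x - 4*y) dy dx = -1/2.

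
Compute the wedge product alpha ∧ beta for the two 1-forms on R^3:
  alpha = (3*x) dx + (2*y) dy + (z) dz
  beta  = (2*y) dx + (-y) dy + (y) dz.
alpha ∧ beta = (-y*(3*x + 4*y)) dx ∧ dy + (y*(3*x - 2*z)) dx ∧ dz + (y*(2*y + z)) dy ∧ dz

Distribute the wedge, using dx_i ∧ dx_j = -dx_j ∧ dx_i and dx_i ∧ dx_i = 0. For each pair (i, j) with i < j, the coefficient of dx_i ∧ dx_j in alpha ∧ beta is (alpha_i * beta_j - alpha_j * beta_i). Collecting: alpha ∧ beta = (-y*(3*x + 4*y)) dx ∧ dy + (y*(3*x - 2*z)) dx ∧ dz + (y*(2*y + z)) dy ∧ dz.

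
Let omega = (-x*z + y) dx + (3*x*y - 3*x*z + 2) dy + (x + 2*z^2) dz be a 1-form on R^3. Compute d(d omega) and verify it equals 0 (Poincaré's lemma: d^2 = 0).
d(d omega) = 0

Step 1: d omega = sum_{i<j} (∂f_j/∂x_i - ∂f_i/∂x_j) dx_i ∧ dx_j:
  coeff of dx ∧ dy: 3*y - 3*z - 1
  coeff of dx ∧ dz: x + 1
  coeff of dy ∧ dz: 3*x
Step 2: Apply d again to each 2-form coefficient. The only possible 3-form in R^3 is dx ∧ dy ∧ dz, with coefficient
  ∂(coeff of dy∧dz)/∂x - ∂(coeff of dx∧dz)/∂y + ∂(coeff of dx∧dy)/∂z
  = ∂/∂x (3*x) - ∂/∂y (x + 1) + ∂/∂z (3*y - 3*z - 1).
Each of these terms simplifies to sums of mixed partials that cancel in pairs. The result is 0 (by equality of mixed partials for smooth functions — Schwarz / Clairaut).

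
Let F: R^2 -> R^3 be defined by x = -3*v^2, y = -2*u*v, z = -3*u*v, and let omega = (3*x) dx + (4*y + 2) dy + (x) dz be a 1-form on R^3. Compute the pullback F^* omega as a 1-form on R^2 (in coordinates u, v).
F^* omega = (v*(16*u*v + 9*v^2 - 4)) du + (16*u^2*v + 9*u*v^2 - 4*u + 54*v^3) dv

Using F^*(f dg) = (f ∘ F) d(g ∘ F), substitute each coordinate x_i by F_i(u, v) in f_i, and replace dx_i by d F_i = (∂F_i/∂u) du + (∂F_i/∂v) dv.
  For the x component: f_1(F) = -9*v^2; d F_1 = (0) du + (-6*v) dv
  For the y component: f_2(F) = -8*u*v + 2; d F_2 = (-2*v) du + (-2*u) dv
  For the z component: f_3(F) = -3*v^2; d F_3 = (-3*v) du + (-3*u) dv
Combining and collecting du, dv coefficients:
  coeff of du: v*(16*u*v + 9*v^2 - 4)
  coeff of dv: 16*u^2*v + 9*u*v^2 - 4*u + 54*v^3
F^* omega = (v*(16*u*v + 9*v^2 - 4)) du + (16*u^2*v + 9*u*v^2 - 4*u + 54*v^3) dv.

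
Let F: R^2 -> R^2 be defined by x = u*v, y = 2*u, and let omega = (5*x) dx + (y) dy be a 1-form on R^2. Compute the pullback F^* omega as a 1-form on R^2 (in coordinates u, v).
F^* omega = (u*(5*v^2 + 4)) du + (5*u^2*v) dv

Using F^*(f dg) = (f ∘ F) d(g ∘ F), substitute each coordinate x_i by F_i(u, v) in f_i, and replace dx_i by d F_i = (∂F_i/∂u) du + (∂F_i/∂v) dv.
  For the x component: f_1(F) = 5*u*v; d F_1 = (v) du + (u) dv
  For the y component: f_2(F) = 2*u; d F_2 = (2) du + (0) dv
Combining and collecting du, dv coefficients:
  coeff of du: u*(5*v^2 + 4)
  coeff of dv: 5*u^2*v
F^* omega = (u*(5*v^2 + 4)) du + (5*u^2*v) dv.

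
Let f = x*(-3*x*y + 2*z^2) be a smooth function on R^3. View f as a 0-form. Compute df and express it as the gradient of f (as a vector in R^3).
df = (-6*x*y + 2*z^2) dx + (-3*x^2) dy + (4*x*z) dz; grad f = (-6*x*y + 2*z^2, -3*x^2, 4*x*z)

For a 0-form f, d f = (∂f/∂x) dx + (∂f/∂y) dy + (∂f/∂z) dz. The components of the vector representation are exactly the entries of grad f in Cartesian coordinates:
  ∂f/∂x = -6*x*y + 2*z^2
  ∂f/∂y = -3*x^2
  ∂f/∂z = 4*x*z.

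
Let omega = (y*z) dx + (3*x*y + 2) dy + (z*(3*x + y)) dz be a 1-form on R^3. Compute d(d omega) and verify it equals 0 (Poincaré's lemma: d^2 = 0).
d(d omega) = 0

Step 1: d omega = sum_{i<j} (∂f_j/∂x_i - ∂f_i/∂x_j) dx_i ∧ dx_j:
  coeff of dx ∧ dy: 3*y - z
  coeff of dx ∧ dz: -y + 3*z
  coeff of dy ∧ dz: z
Step 2: Apply d again to each 2-form coefficient. The only possible 3-form in R^3 is dx ∧ dy ∧ dz, with coefficient
  ∂(coeff of dy∧dz)/∂x - ∂(coeff of dx∧dz)/∂y + ∂(coeff of dx∧dy)/∂z
  = ∂/∂x (z) - ∂/∂y (-y + 3*z) + ∂/∂z (3*y - z).
Each of these terms simplifies to sums of mixed partials that cancel in pairs. The result is 0 (by equality of mixed partials for smooth functions — Schwarz / Clairaut).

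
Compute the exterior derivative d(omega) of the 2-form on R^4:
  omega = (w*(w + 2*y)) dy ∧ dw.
d(omega) = 0

For a 2-form omega = sum_{i<j} g_{ij} dx_i ∧ dx_j, the exterior derivative is
  d(omega) = sum_{i<j} d(g_{ij}) ∧ dx_i ∧ dx_j = sum_{i<j, k} (∂g_{ij}/∂x_k) dx_k ∧ dx_i ∧ dx_j.
Expand each term, using dx_k ∧ dx_i ∧ dx_j = sgn(permutation) dx_{(a)} ∧ dx_{(b)} ∧ dx_{(c)} with (a < b < c) sorted:

Collecting like 3-forms: d(omega) = 0.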